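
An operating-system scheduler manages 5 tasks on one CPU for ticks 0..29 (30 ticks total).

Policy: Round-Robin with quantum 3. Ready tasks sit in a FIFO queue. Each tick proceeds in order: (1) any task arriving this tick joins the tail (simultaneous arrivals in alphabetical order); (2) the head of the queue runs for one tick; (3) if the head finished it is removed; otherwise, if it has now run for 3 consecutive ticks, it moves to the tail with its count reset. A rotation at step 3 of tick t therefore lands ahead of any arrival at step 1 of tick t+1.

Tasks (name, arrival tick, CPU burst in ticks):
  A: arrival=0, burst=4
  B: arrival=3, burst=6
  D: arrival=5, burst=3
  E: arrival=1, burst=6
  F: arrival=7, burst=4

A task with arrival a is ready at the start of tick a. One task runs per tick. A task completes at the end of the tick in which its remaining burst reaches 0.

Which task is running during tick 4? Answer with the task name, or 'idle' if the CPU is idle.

running at tick 4 = E

t=0: queue=[A] q_used=0 → run A
t=1: queue=[A,E] q_used=1 → run A
t=2: queue=[A,E] q_used=2 → run A
t=3: queue=[E,A,B] q_used=0 → run E
t=4: queue=[E,A,B] q_used=1 → run E
t=5: queue=[E,A,B,D] q_used=2 → run E
t=6: queue=[A,B,D,E] q_used=0 → run A
t=7: queue=[B,D,E,F] q_used=0 → run B
t=8: queue=[B,D,E,F] q_used=1 → run B
t=9: queue=[B,D,E,F] q_used=2 → run B
t=10: queue=[D,E,F,B] q_used=0 → run D
t=11: queue=[D,E,F,B] q_used=1 → run D
t=12: queue=[D,E,F,B] q_used=2 → run D
t=13: queue=[E,F,B] q_used=0 → run E
t=14: queue=[E,F,B] q_used=1 → run E
t=15: queue=[E,F,B] q_used=2 → run E
t=16: queue=[F,B] q_used=0 → run F
t=17: queue=[F,B] q_used=1 → run F
t=18: queue=[F,B] q_used=2 → run F
t=19: queue=[B,F] q_used=0 → run B
t=20: queue=[B,F] q_used=1 → run B
t=21: queue=[B,F] q_used=2 → run B
t=22: queue=[F] q_used=0 → run F
t=23: (idle)
t=24: (idle)
t=25: (idle)
t=26: (idle)
t=27: (idle)
t=28: (idle)
t=29: (idle)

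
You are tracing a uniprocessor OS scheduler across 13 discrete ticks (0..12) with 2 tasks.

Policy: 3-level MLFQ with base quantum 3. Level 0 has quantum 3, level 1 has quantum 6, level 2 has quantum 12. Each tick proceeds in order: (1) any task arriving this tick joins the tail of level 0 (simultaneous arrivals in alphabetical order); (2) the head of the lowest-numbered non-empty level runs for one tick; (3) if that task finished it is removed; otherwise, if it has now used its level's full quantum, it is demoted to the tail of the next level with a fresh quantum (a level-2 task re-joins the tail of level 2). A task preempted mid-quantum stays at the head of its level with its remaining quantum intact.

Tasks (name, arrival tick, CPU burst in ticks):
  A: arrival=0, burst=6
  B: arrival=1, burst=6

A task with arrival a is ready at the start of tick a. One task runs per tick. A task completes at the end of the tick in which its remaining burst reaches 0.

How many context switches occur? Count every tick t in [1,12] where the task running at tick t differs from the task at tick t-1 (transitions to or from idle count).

context switches = 4

t=0: L0/L1/L2 = A/-/- → run A
t=1: L0/L1/L2 = AB/-/- → run A
t=2: L0/L1/L2 = AB/-/- → run A
t=3: L0/L1/L2 = B/A/- → run B
t=4: L0/L1/L2 = B/A/- → run B
t=5: L0/L1/L2 = B/A/- → run B
t=6: L0/L1/L2 = -/AB/- → run A
t=7: L0/L1/L2 = -/AB/- → run A
t=8: L0/L1/L2 = -/AB/- → run A
t=9: L0/L1/L2 = -/B/- → run B
t=10: L0/L1/L2 = -/B/- → run B
t=11: L0/L1/L2 = -/B/- → run B
t=12: (idle)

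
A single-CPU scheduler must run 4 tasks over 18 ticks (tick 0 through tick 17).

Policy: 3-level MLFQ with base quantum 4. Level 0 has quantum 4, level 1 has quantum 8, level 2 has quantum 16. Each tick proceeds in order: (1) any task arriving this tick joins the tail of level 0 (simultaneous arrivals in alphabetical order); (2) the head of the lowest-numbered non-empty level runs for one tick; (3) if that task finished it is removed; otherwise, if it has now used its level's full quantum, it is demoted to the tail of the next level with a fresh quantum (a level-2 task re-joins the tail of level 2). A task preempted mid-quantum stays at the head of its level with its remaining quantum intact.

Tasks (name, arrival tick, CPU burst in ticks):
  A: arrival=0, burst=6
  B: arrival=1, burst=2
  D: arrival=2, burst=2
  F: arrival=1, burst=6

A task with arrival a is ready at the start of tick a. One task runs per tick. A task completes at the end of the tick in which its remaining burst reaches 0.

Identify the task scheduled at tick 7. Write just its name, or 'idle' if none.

t=0: L0/L1/L2 = A/-/- → run A
t=1: L0/L1/L2 = ABF/-/- → run A
t=2: L0/L1/L2 = ABFD/-/- → run A
t=3: L0/L1/L2 = ABFD/-/- → run A
t=4: L0/L1/L2 = BFD/A/- → run B
t=5: L0/L1/L2 = BFD/A/- → run B
t=6: L0/L1/L2 = FD/A/- → run F
t=7: L0/L1/L2 = FD/A/- → run F
t=8: L0/L1/L2 = FD/A/- → run F
t=9: L0/L1/L2 = FD/A/- → run F
t=10: L0/L1/L2 = D/AF/- → run D
t=11: L0/L1/L2 = D/AF/- → run D
t=12: L0/L1/L2 = -/AF/- → run A
t=13: L0/L1/L2 = -/AF/- → run A
t=14: L0/L1/L2 = -/F/- → run F
t=15: L0/L1/L2 = -/F/- → run F
t=16: (idle)
t=17: (idle)

running at tick 7 = F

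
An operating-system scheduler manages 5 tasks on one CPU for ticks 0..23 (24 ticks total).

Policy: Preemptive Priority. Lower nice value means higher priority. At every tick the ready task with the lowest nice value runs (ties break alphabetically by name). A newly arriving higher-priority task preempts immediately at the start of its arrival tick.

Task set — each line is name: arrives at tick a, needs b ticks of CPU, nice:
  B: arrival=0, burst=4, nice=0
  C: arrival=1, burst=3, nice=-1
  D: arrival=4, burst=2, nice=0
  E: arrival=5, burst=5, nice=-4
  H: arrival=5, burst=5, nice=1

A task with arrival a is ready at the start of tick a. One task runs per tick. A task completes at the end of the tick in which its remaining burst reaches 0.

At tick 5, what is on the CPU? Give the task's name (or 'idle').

running at tick 5 = E

t=0: ready={B} → run B
t=1: ready={B,C} → run C
t=2: ready={B,C} → run C
t=3: ready={B,C} → run C
t=4: ready={B,D} → run B
t=5: ready={B,D,E,H} → run E
t=6: ready={B,D,E,H} → run E
t=7: ready={B,D,E,H} → run E
t=8: ready={B,D,E,H} → run E
t=9: ready={B,D,E,H} → run E
t=10: ready={B,D,H} → run B
t=11: ready={B,D,H} → run B
t=12: ready={D,H} → run D
t=13: ready={D,H} → run D
t=14: ready={H} → run H
t=15: ready={H} → run H
t=16: ready={H} → run H
t=17: ready={H} → run H
t=18: ready={H} → run H
t=19: (idle)
t=20: (idle)
t=21: (idle)
t=22: (idle)
t=23: (idle)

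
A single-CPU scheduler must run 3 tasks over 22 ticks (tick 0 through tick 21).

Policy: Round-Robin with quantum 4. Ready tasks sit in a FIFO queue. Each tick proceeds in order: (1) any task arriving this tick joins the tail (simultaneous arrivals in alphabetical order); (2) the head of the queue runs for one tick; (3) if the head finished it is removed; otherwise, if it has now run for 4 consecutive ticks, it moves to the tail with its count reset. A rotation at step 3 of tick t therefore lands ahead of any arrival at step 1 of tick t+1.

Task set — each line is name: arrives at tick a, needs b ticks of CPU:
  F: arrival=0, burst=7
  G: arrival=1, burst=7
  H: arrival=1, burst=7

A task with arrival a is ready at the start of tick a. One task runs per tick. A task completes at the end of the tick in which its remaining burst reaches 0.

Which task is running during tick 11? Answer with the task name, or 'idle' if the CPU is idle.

t=0: queue=[F] q_used=0 → run F
t=1: queue=[F,G,H] q_used=1 → run F
t=2: queue=[F,G,H] q_used=2 → run F
t=3: queue=[F,G,H] q_used=3 → run F
t=4: queue=[G,H,F] q_used=0 → run G
t=5: queue=[G,H,F] q_used=1 → run G
t=6: queue=[G,H,F] q_used=2 → run G
t=7: queue=[G,H,F] q_used=3 → run G
t=8: queue=[H,F,G] q_used=0 → run H
t=9: queue=[H,F,G] q_used=1 → run H
t=10: queue=[H,F,G] q_used=2 → run H
t=11: queue=[H,F,G] q_used=3 → run H
t=12: queue=[F,G,H] q_used=0 → run F
t=13: queue=[F,G,H] q_used=1 → run F
t=14: queue=[F,G,H] q_used=2 → run F
t=15: queue=[G,H] q_used=0 → run G
t=16: queue=[G,H] q_used=1 → run G
t=17: queue=[G,H] q_used=2 → run G
t=18: queue=[H] q_used=0 → run H
t=19: queue=[H] q_used=1 → run H
t=20: queue=[H] q_used=2 → run H
t=21: (idle)

running at tick 11 = H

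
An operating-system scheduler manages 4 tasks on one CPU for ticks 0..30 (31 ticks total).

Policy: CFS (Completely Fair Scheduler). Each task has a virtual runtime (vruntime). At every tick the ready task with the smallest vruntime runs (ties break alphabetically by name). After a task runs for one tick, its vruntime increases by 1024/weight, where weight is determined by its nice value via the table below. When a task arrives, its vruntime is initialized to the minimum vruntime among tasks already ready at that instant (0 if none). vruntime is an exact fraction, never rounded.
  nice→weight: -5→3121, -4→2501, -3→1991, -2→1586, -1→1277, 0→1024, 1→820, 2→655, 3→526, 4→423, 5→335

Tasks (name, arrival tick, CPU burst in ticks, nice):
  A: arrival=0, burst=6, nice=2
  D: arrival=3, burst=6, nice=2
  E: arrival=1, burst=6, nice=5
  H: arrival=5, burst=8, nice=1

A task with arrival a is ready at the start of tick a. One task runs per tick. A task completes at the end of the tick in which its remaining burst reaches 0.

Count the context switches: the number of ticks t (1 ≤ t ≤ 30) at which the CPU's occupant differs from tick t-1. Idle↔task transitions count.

context switches = 23

t=0: vr[A=0] → run A
t=1: vr[A=1024/655 E=1024/655] → run A
t=2: vr[A=2048/655 E=1024/655] → run E
t=3: vr[A=2048/655 D=2048/655 E=202752/43885] → run A
t=4: vr[A=3072/655 D=2048/655 E=202752/43885] → run D
t=5: vr[A=3072/655 D=3072/655 E=202752/43885 H=202752/43885] → run E
t=6: vr[A=3072/655 D=3072/655 E=336896/43885 H=202752/43885] → run H
t=7: vr[A=3072/655 D=3072/655 E=336896/43885 H=10559744/1799285] → run A
t=8: vr[A=4096/655 D=3072/655 E=336896/43885 H=10559744/1799285] → run D
t=9: vr[A=4096/655 D=4096/655 E=336896/43885 H=10559744/1799285] → run H
t=10: vr[A=4096/655 D=4096/655 E=336896/43885 H=12806656/1799285] → run A
t=11: vr[A=1024/131 D=4096/655 E=336896/43885 H=12806656/1799285] → run D
t=12: vr[A=1024/131 D=1024/131 E=336896/43885 H=12806656/1799285] → run H
t=13: vr[A=1024/131 D=1024/131 E=336896/43885 H=15053568/1799285] → run E
t=14: vr[A=1024/131 D=1024/131 E=94208/8777 H=15053568/1799285] → run A
t=15: vr[D=1024/131 E=94208/8777 H=15053568/1799285] → run D
t=16: vr[D=6144/655 E=94208/8777 H=15053568/1799285] → run H
t=17: vr[D=6144/655 E=94208/8777 H=3460096/359857] → run D
t=18: vr[D=7168/655 E=94208/8777 H=3460096/359857] → run H
t=19: vr[D=7168/655 E=94208/8777 H=19547392/1799285] → run E
t=20: vr[D=7168/655 E=605184/43885 H=19547392/1799285] → run H
t=21: vr[D=7168/655 E=605184/43885 H=21794304/1799285] → run D
t=22: vr[E=605184/43885 H=21794304/1799285] → run H
t=23: vr[E=605184/43885 H=24041216/1799285] → run H
t=24: vr[E=605184/43885] → run E
t=25: vr[E=739328/43885] → run E
t=26: (idle)
t=27: (idle)
t=28: (idle)
t=29: (idle)
t=30: (idle)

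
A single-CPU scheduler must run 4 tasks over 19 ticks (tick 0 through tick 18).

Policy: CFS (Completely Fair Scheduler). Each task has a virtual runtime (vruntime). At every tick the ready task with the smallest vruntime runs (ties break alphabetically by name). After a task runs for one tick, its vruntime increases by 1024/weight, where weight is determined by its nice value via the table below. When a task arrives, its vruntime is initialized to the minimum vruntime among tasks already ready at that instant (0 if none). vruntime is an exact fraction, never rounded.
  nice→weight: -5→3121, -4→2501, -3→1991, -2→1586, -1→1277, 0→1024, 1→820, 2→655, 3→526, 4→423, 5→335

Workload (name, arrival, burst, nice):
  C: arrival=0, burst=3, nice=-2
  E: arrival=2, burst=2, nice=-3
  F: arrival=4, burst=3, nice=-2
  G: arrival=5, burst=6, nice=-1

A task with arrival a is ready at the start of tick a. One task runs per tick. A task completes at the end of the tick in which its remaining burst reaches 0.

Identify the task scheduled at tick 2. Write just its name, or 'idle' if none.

t=0: vr[C=0] → run C
t=1: vr[C=512/793] → run C
t=2: vr[C=1024/793 E=1024/793] → run C
t=3: vr[E=1024/793] → run E
t=4: vr[E=2850816/1578863 F=2850816/1578863] → run E
t=5: vr[F=2850816/1578863 G=2850816/1578863] → run F
t=6: vr[F=3870208/1578863 G=2850816/1578863] → run G
t=7: vr[F=3870208/1578863 G=5257247744/2016208051] → run F
t=8: vr[F=4889600/1578863 G=5257247744/2016208051] → run G
t=9: vr[F=4889600/1578863 G=6874003456/2016208051] → run F
t=10: vr[G=6874003456/2016208051] → run G
t=11: vr[G=8490759168/2016208051] → run G
t=12: vr[G=10107514880/2016208051] → run G
t=13: vr[G=11724270592/2016208051] → run G
t=14: (idle)
t=15: (idle)
t=16: (idle)
t=17: (idle)
t=18: (idle)

running at tick 2 = C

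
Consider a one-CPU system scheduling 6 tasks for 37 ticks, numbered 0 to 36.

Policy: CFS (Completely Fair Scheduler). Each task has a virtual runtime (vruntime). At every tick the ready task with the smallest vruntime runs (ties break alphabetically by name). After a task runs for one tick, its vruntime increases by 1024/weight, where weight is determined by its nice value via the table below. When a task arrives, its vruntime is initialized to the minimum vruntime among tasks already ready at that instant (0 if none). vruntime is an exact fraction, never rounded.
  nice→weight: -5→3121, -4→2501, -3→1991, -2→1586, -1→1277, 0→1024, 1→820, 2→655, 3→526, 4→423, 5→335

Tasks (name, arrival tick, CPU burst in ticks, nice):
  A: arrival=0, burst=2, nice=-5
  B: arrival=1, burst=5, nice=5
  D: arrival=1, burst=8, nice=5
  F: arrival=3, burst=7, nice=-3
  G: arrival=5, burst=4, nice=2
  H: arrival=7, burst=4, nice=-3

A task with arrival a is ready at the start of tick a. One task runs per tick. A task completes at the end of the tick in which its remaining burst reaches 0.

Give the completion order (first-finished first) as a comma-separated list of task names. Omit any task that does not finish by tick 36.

t=0: vr[A=0] → run A
t=1: vr[A=1024/3121 B=1024/3121 D=1024/3121] → run A
t=2: vr[B=1024/3121 D=1024/3121] → run B
t=3: vr[B=3538944/1045535 D=1024/3121 F=1024/3121] → run D
t=4: vr[B=3538944/1045535 D=3538944/1045535 F=1024/3121] → run F
t=5: vr[B=3538944/1045535 D=3538944/1045535 F=5234688/6213911 G=5234688/6213911] → run F
t=6: vr[B=3538944/1045535 D=3538944/1045535 F=8430592/6213911 G=5234688/6213911] → run G
t=7: vr[B=3538944/1045535 D=3538944/1045535 F=8430592/6213911 G=9791765504/4070111705 H=8430592/6213911] → run F
t=8: vr[B=3538944/1045535 D=3538944/1045535 F=11626496/6213911 G=9791765504/4070111705 H=8430592/6213911] → run H
t=9: vr[B=3538944/1045535 D=3538944/1045535 F=11626496/6213911 G=9791765504/4070111705 H=11626496/6213911] → run F
t=10: vr[B=3538944/1045535 D=3538944/1045535 F=14822400/6213911 G=9791765504/4070111705 H=11626496/6213911] → run H
t=11: vr[B=3538944/1045535 D=3538944/1045535 F=14822400/6213911 G=9791765504/4070111705 H=14822400/6213911] → run F
t=12: vr[B=3538944/1045535 D=3538944/1045535 F=18018304/6213911 G=9791765504/4070111705 H=14822400/6213911] → run H
t=13: vr[B=3538944/1045535 D=3538944/1045535 F=18018304/6213911 G=9791765504/4070111705 H=18018304/6213911] → run G
t=14: vr[B=3538944/1045535 D=3538944/1045535 F=18018304/6213911 G=16154810368/4070111705 H=18018304/6213911] → run F
t=15: vr[B=3538944/1045535 D=3538944/1045535 F=21214208/6213911 G=16154810368/4070111705 H=18018304/6213911] → run H
t=16: vr[B=3538944/1045535 D=3538944/1045535 F=21214208/6213911 G=16154810368/4070111705] → run B
t=17: vr[B=6734848/1045535 D=3538944/1045535 F=21214208/6213911 G=16154810368/4070111705] → run D
t=18: vr[B=6734848/1045535 D=6734848/1045535 F=21214208/6213911 G=16154810368/4070111705] → run F
t=19: vr[B=6734848/1045535 D=6734848/1045535 G=16154810368/4070111705] → run G
t=20: vr[B=6734848/1045535 D=6734848/1045535 G=22517855232/4070111705] → run G
t=21: vr[B=6734848/1045535 D=6734848/1045535] → run B
t=22: vr[B=9930752/1045535 D=6734848/1045535] → run D
t=23: vr[B=9930752/1045535 D=9930752/1045535] → run B
t=24: vr[B=13126656/1045535 D=9930752/1045535] → run D
t=25: vr[B=13126656/1045535 D=13126656/1045535] → run B
t=26: vr[D=13126656/1045535] → run D
t=27: vr[D=3264512/209107] → run D
t=28: vr[D=19518464/1045535] → run D
t=29: vr[D=22714368/1045535] → run D
t=30: (idle)
t=31: (idle)
t=32: (idle)
t=33: (idle)
t=34: (idle)
t=35: (idle)
t=36: (idle)

completion order = A, H, F, G, B, D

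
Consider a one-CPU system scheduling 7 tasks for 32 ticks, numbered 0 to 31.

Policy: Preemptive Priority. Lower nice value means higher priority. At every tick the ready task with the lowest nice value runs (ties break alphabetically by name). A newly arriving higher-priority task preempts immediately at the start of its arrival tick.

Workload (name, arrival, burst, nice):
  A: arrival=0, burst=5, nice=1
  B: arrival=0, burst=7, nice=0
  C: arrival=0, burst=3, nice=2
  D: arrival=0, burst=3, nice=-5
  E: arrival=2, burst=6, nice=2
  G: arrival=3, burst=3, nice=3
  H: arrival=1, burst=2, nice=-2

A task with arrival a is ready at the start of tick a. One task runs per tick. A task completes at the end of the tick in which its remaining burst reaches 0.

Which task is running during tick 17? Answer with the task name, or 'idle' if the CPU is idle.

running at tick 17 = C

t=0: ready={A,B,C,D} → run D
t=1: ready={A,B,C,D,H} → run D
t=2: ready={A,B,C,D,E,H} → run D
t=3: ready={A,B,C,E,G,H} → run H
t=4: ready={A,B,C,E,G,H} → run H
t=5: ready={A,B,C,E,G} → run B
t=6: ready={A,B,C,E,G} → run B
t=7: ready={A,B,C,E,G} → run B
t=8: ready={A,B,C,E,G} → run B
t=9: ready={A,B,C,E,G} → run B
t=10: ready={A,B,C,E,G} → run B
t=11: ready={A,B,C,E,G} → run B
t=12: ready={A,C,E,G} → run A
t=13: ready={A,C,E,G} → run A
t=14: ready={A,C,E,G} → run A
t=15: ready={A,C,E,G} → run A
t=16: ready={A,C,E,G} → run A
t=17: ready={C,E,G} → run C
t=18: ready={C,E,G} → run C
t=19: ready={C,E,G} → run C
t=20: ready={E,G} → run E
t=21: ready={E,G} → run E
t=22: ready={E,G} → run E
t=23: ready={E,G} → run E
t=24: ready={E,G} → run E
t=25: ready={E,G} → run E
t=26: ready={G} → run G
t=27: ready={G} → run G
t=28: ready={G} → run G
t=29: (idle)
t=30: (idle)
t=31: (idle)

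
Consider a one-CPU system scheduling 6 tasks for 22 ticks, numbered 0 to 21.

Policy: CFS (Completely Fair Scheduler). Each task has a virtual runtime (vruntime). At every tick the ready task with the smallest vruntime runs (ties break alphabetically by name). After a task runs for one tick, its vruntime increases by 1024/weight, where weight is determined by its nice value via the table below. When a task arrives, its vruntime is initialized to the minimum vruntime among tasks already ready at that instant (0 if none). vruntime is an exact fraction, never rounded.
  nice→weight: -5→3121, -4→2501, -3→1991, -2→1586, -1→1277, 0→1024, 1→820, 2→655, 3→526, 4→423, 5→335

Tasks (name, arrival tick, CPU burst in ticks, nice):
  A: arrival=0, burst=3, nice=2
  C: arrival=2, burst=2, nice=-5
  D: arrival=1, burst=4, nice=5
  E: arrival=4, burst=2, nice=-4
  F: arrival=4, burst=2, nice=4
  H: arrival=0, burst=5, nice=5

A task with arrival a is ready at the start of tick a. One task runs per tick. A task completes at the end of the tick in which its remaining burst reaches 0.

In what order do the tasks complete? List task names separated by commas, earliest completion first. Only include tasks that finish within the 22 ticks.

completion order = C, E, F, A, D, H

t=0: vr[A=0 H=0] → run A
t=1: vr[A=1024/655 D=0 H=0] → run D
t=2: vr[A=1024/655 C=0 D=1024/335 H=0] → run C
t=3: vr[A=1024/655 C=1024/3121 D=1024/335 H=0] → run H
t=4: vr[A=1024/655 C=1024/3121 D=1024/335 E=1024/3121 F=1024/3121 H=1024/335] → run C
t=5: vr[A=1024/655 D=1024/335 E=1024/3121 F=1024/3121 H=1024/335] → run E
t=6: vr[A=1024/655 D=1024/335 E=5756928/7805621 F=1024/3121 H=1024/335] → run F
t=7: vr[A=1024/655 D=1024/335 E=5756928/7805621 F=3629056/1320183 H=1024/335] → run E
t=8: vr[A=1024/655 D=1024/335 F=3629056/1320183 H=1024/335] → run A
t=9: vr[A=2048/655 D=1024/335 F=3629056/1320183 H=1024/335] → run F
t=10: vr[A=2048/655 D=1024/335 H=1024/335] → run D
t=11: vr[A=2048/655 D=2048/335 H=1024/335] → run H
t=12: vr[A=2048/655 D=2048/335 H=2048/335] → run A
t=13: vr[D=2048/335 H=2048/335] → run D
t=14: vr[D=3072/335 H=2048/335] → run H
t=15: vr[D=3072/335 H=3072/335] → run D
t=16: vr[H=3072/335] → run H
t=17: vr[H=4096/335] → run H
t=18: (idle)
t=19: (idle)
t=20: (idle)
t=21: (idle)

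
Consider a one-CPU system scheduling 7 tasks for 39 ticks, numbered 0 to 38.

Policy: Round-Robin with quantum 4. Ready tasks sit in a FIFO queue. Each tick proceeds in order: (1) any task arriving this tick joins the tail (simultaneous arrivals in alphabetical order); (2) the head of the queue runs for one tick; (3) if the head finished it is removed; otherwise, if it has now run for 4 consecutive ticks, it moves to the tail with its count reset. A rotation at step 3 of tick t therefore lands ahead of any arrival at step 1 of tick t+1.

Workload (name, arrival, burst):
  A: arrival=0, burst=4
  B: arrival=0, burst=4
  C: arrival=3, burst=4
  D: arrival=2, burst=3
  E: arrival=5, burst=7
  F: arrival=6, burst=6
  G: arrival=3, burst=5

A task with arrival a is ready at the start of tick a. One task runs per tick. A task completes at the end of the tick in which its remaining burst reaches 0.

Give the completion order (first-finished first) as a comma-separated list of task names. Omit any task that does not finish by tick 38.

completion order = A, B, D, C, G, E, F

t=0: queue=[A,B] q_used=0 → run A
t=1: queue=[A,B] q_used=1 → run A
t=2: queue=[A,B,D] q_used=2 → run A
t=3: queue=[A,B,D,C,G] q_used=3 → run A
t=4: queue=[B,D,C,G] q_used=0 → run B
t=5: queue=[B,D,C,G,E] q_used=1 → run B
t=6: queue=[B,D,C,G,E,F] q_used=2 → run B
t=7: queue=[B,D,C,G,E,F] q_used=3 → run B
t=8: queue=[D,C,G,E,F] q_used=0 → run D
t=9: queue=[D,C,G,E,F] q_used=1 → run D
t=10: queue=[D,C,G,E,F] q_used=2 → run D
t=11: queue=[C,G,E,F] q_used=0 → run C
t=12: queue=[C,G,E,F] q_used=1 → run C
t=13: queue=[C,G,E,F] q_used=2 → run C
t=14: queue=[C,G,E,F] q_used=3 → run C
t=15: queue=[G,E,F] q_used=0 → run G
t=16: queue=[G,E,F] q_used=1 → run G
t=17: queue=[G,E,F] q_used=2 → run G
t=18: queue=[G,E,F] q_used=3 → run G
t=19: queue=[E,F,G] q_used=0 → run E
t=20: queue=[E,F,G] q_used=1 → run E
t=21: queue=[E,F,G] q_used=2 → run E
t=22: queue=[E,F,G] q_used=3 → run E
t=23: queue=[F,G,E] q_used=0 → run F
t=24: queue=[F,G,E] q_used=1 → run F
t=25: queue=[F,G,E] q_used=2 → run F
t=26: queue=[F,G,E] q_used=3 → run F
t=27: queue=[G,E,F] q_used=0 → run G
t=28: queue=[E,F] q_used=0 → run E
t=29: queue=[E,F] q_used=1 → run E
t=30: queue=[E,F] q_used=2 → run E
t=31: queue=[F] q_used=0 → run F
t=32: queue=[F] q_used=1 → run F
t=33: (idle)
t=34: (idle)
t=35: (idle)
t=36: (idle)
t=37: (idle)
t=38: (idle)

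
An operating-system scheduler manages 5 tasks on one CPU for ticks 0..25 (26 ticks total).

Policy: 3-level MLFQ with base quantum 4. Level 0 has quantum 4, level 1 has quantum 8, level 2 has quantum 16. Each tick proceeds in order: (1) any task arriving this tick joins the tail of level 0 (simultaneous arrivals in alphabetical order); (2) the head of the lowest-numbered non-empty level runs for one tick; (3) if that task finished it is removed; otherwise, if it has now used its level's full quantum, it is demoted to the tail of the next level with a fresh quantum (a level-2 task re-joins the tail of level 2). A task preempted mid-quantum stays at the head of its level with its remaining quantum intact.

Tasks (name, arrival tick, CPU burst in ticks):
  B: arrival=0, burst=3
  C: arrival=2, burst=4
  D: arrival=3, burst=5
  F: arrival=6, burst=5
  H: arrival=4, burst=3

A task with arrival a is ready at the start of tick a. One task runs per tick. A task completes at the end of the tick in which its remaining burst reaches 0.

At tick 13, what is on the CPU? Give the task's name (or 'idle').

running at tick 13 = H

t=0: L0/L1/L2 = B/-/- → run B
t=1: L0/L1/L2 = B/-/- → run B
t=2: L0/L1/L2 = BC/-/- → run B
t=3: L0/L1/L2 = CD/-/- → run C
t=4: L0/L1/L2 = CDH/-/- → run C
t=5: L0/L1/L2 = CDH/-/- → run C
t=6: L0/L1/L2 = CDHF/-/- → run C
t=7: L0/L1/L2 = DHF/-/- → run D
t=8: L0/L1/L2 = DHF/-/- → run D
t=9: L0/L1/L2 = DHF/-/- → run D
t=10: L0/L1/L2 = DHF/-/- → run D
t=11: L0/L1/L2 = HF/D/- → run H
t=12: L0/L1/L2 = HF/D/- → run H
t=13: L0/L1/L2 = HF/D/- → run H
t=14: L0/L1/L2 = F/D/- → run F
t=15: L0/L1/L2 = F/D/- → run F
t=16: L0/L1/L2 = F/D/- → run F
t=17: L0/L1/L2 = F/D/- → run F
t=18: L0/L1/L2 = -/DF/- → run D
t=19: L0/L1/L2 = -/F/- → run F
t=20: (idle)
t=21: (idle)
t=22: (idle)
t=23: (idle)
t=24: (idle)
t=25: (idle)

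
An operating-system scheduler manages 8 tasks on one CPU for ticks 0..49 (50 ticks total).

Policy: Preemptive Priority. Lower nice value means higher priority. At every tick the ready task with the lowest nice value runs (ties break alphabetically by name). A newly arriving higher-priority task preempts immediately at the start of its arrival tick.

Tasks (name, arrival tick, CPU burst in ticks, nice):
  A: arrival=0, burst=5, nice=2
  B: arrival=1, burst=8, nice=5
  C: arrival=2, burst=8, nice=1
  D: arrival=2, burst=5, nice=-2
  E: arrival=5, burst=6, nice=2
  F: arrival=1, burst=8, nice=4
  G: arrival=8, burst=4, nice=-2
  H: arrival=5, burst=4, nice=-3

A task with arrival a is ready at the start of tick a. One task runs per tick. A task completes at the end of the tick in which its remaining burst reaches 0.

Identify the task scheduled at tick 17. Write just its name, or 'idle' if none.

t=0: ready={A} → run A
t=1: ready={A,B,F} → run A
t=2: ready={A,B,C,D,F} → run D
t=3: ready={A,B,C,D,F} → run D
t=4: ready={A,B,C,D,F} → run D
t=5: ready={A,B,C,D,E,F,H} → run H
t=6: ready={A,B,C,D,E,F,H} → run H
t=7: ready={A,B,C,D,E,F,H} → run H
t=8: ready={A,B,C,D,E,F,G,H} → run H
t=9: ready={A,B,C,D,E,F,G} → run D
t=10: ready={A,B,C,D,E,F,G} → run D
t=11: ready={A,B,C,E,F,G} → run G
t=12: ready={A,B,C,E,F,G} → run G
t=13: ready={A,B,C,E,F,G} → run G
t=14: ready={A,B,C,E,F,G} → run G
t=15: ready={A,B,C,E,F} → run C
t=16: ready={A,B,C,E,F} → run C
t=17: ready={A,B,C,E,F} → run C
t=18: ready={A,B,C,E,F} → run C
t=19: ready={A,B,C,E,F} → run C
t=20: ready={A,B,C,E,F} → run C
t=21: ready={A,B,C,E,F} → run C
t=22: ready={A,B,C,E,F} → run C
t=23: ready={A,B,E,F} → run A
t=24: ready={A,B,E,F} → run A
t=25: ready={A,B,E,F} → run A
t=26: ready={B,E,F} → run E
t=27: ready={B,E,F} → run E
t=28: ready={B,E,F} → run E
t=29: ready={B,E,F} → run E
t=30: ready={B,E,F} → run E
t=31: ready={B,E,F} → run E
t=32: ready={B,F} → run F
t=33: ready={B,F} → run F
t=34: ready={B,F} → run F
t=35: ready={B,F} → run F
t=36: ready={B,F} → run F
t=37: ready={B,F} → run F
t=38: ready={B,F} → run F
t=39: ready={B,F} → run F
t=40: ready={B} → run B
t=41: ready={B} → run B
t=42: ready={B} → run B
t=43: ready={B} → run B
t=44: ready={B} → run B
t=45: ready={B} → run B
t=46: ready={B} → run B
t=47: ready={B} → run B
t=48: (idle)
t=49: (idle)

running at tick 17 = C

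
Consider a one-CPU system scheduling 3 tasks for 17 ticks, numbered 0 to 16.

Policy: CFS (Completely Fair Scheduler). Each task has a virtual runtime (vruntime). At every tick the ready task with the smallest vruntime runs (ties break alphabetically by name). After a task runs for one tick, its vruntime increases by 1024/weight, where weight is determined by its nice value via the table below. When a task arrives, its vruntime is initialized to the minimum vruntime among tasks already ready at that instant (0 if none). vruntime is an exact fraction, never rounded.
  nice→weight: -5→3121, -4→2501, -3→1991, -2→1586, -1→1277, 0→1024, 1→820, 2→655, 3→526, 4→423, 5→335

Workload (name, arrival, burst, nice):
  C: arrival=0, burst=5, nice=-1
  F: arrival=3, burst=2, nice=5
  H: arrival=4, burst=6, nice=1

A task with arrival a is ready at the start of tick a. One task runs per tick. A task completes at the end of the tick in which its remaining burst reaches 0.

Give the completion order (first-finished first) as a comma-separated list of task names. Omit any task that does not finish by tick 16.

t=0: vr[C=0] → run C
t=1: vr[C=1024/1277] → run C
t=2: vr[C=2048/1277] → run C
t=3: vr[C=3072/1277 F=3072/1277] → run C
t=4: vr[C=4096/1277 F=3072/1277 H=3072/1277] → run F
t=5: vr[C=4096/1277 F=2336768/427795 H=3072/1277] → run H
t=6: vr[C=4096/1277 F=2336768/427795 H=956672/261785] → run C
t=7: vr[F=2336768/427795 H=956672/261785] → run H
t=8: vr[F=2336768/427795 H=1283584/261785] → run H
t=9: vr[F=2336768/427795 H=1610496/261785] → run F
t=10: vr[H=1610496/261785] → run H
t=11: vr[H=1937408/261785] → run H
t=12: vr[H=452864/52357] → run H
t=13: (idle)
t=14: (idle)
t=15: (idle)
t=16: (idle)

completion order = C, F, H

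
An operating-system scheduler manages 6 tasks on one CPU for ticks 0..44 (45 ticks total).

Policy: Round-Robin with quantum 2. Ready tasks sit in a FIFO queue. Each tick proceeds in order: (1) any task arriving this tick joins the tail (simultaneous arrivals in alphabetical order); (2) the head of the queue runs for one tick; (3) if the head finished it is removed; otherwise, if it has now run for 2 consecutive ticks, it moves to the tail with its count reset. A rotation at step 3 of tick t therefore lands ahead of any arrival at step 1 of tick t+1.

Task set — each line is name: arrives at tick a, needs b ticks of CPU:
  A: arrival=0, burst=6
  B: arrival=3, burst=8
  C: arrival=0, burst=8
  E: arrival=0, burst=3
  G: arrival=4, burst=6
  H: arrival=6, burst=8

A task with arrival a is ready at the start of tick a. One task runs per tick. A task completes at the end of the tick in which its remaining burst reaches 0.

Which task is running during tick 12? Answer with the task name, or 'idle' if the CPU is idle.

running at tick 12 = G

t=0: queue=[A,C,E] q_used=0 → run A
t=1: queue=[A,C,E] q_used=1 → run A
t=2: queue=[C,E,A] q_used=0 → run C
t=3: queue=[C,E,A,B] q_used=1 → run C
t=4: queue=[E,A,B,C,G] q_used=0 → run E
t=5: queue=[E,A,B,C,G] q_used=1 → run E
t=6: queue=[A,B,C,G,E,H] q_used=0 → run A
t=7: queue=[A,B,C,G,E,H] q_used=1 → run A
t=8: queue=[B,C,G,E,H,A] q_used=0 → run B
t=9: queue=[B,C,G,E,H,A] q_used=1 → run B
t=10: queue=[C,G,E,H,A,B] q_used=0 → run C
t=11: queue=[C,G,E,H,A,B] q_used=1 → run C
t=12: queue=[G,E,H,A,B,C] q_used=0 → run G
t=13: queue=[G,E,H,A,B,C] q_used=1 → run G
t=14: queue=[E,H,A,B,C,G] q_used=0 → run E
t=15: queue=[H,A,B,C,G] q_used=0 → run H
t=16: queue=[H,A,B,C,G] q_used=1 → run H
t=17: queue=[A,B,C,G,H] q_used=0 → run A
t=18: queue=[A,B,C,G,H] q_used=1 → run A
t=19: queue=[B,C,G,H] q_used=0 → run B
t=20: queue=[B,C,G,H] q_used=1 → run B
t=21: queue=[C,G,H,B] q_used=0 → run C
t=22: queue=[C,G,H,B] q_used=1 → run C
t=23: queue=[G,H,B,C] q_used=0 → run G
t=24: queue=[G,H,B,C] q_used=1 → run G
t=25: queue=[H,B,C,G] q_used=0 → run H
t=26: queue=[H,B,C,G] q_used=1 → run H
t=27: queue=[B,C,G,H] q_used=0 → run B
t=28: queue=[B,C,G,H] q_used=1 → run B
t=29: queue=[C,G,H,B] q_used=0 → run C
t=30: queue=[C,G,H,B] q_used=1 → run C
t=31: queue=[G,H,B] q_used=0 → run G
t=32: queue=[G,H,B] q_used=1 → run G
t=33: queue=[H,B] q_used=0 → run H
t=34: queue=[H,B] q_used=1 → run H
t=35: queue=[B,H] q_used=0 → run B
t=36: queue=[B,H] q_used=1 → run B
t=37: queue=[H] q_used=0 → run H
t=38: queue=[H] q_used=1 → run H
t=39: (idle)
t=40: (idle)
t=41: (idle)
t=42: (idle)
t=43: (idle)
t=44: (idle)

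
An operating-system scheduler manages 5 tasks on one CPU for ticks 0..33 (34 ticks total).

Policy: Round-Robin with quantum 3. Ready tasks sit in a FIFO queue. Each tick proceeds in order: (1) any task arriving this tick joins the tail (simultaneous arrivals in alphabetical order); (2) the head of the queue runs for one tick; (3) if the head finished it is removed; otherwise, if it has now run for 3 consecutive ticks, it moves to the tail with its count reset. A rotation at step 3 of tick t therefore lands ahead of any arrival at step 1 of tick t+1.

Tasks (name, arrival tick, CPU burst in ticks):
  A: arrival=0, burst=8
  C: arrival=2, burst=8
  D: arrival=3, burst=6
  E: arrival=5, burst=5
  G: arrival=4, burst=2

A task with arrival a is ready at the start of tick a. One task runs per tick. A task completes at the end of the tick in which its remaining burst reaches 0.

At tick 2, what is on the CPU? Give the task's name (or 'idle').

running at tick 2 = A

t=0: queue=[A] q_used=0 → run A
t=1: queue=[A] q_used=1 → run A
t=2: queue=[A,C] q_used=2 → run A
t=3: queue=[C,A,D] q_used=0 → run C
t=4: queue=[C,A,D,G] q_used=1 → run C
t=5: queue=[C,A,D,G,E] q_used=2 → run C
t=6: queue=[A,D,G,E,C] q_used=0 → run A
t=7: queue=[A,D,G,E,C] q_used=1 → run A
t=8: queue=[A,D,G,E,C] q_used=2 → run A
t=9: queue=[D,G,E,C,A] q_used=0 → run D
t=10: queue=[D,G,E,C,A] q_used=1 → run D
t=11: queue=[D,G,E,C,A] q_used=2 → run D
t=12: queue=[G,E,C,A,D] q_used=0 → run G
t=13: queue=[G,E,C,A,D] q_used=1 → run G
t=14: queue=[E,C,A,D] q_used=0 → run E
t=15: queue=[E,C,A,D] q_used=1 → run E
t=16: queue=[E,C,A,D] q_used=2 → run E
t=17: queue=[C,A,D,E] q_used=0 → run C
t=18: queue=[C,A,D,E] q_used=1 → run C
t=19: queue=[C,A,D,E] q_used=2 → run C
t=20: queue=[A,D,E,C] q_used=0 → run A
t=21: queue=[A,D,E,C] q_used=1 → run A
t=22: queue=[D,E,C] q_used=0 → run D
t=23: queue=[D,E,C] q_used=1 → run D
t=24: queue=[D,E,C] q_used=2 → run D
t=25: queue=[E,C] q_used=0 → run E
t=26: queue=[E,C] q_used=1 → run E
t=27: queue=[C] q_used=0 → run C
t=28: queue=[C] q_used=1 → run C
t=29: (idle)
t=30: (idle)
t=31: (idle)
t=32: (idle)
t=33: (idle)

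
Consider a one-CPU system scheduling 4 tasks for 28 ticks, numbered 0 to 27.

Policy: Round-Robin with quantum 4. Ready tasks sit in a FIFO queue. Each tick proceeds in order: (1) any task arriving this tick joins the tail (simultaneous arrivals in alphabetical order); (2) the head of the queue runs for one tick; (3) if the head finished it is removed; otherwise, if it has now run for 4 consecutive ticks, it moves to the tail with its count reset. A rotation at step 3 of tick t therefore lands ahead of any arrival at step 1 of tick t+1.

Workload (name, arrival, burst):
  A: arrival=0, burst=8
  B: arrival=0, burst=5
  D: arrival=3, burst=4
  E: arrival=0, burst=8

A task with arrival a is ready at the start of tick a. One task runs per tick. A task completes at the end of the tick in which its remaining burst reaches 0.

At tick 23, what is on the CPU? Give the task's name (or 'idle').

running at tick 23 = E

t=0: queue=[A,B,E] q_used=0 → run A
t=1: queue=[A,B,E] q_used=1 → run A
t=2: queue=[A,B,E] q_used=2 → run A
t=3: queue=[A,B,E,D] q_used=3 → run A
t=4: queue=[B,E,D,A] q_used=0 → run B
t=5: queue=[B,E,D,A] q_used=1 → run B
t=6: queue=[B,E,D,A] q_used=2 → run B
t=7: queue=[B,E,D,A] q_used=3 → run B
t=8: queue=[E,D,A,B] q_used=0 → run E
t=9: queue=[E,D,A,B] q_used=1 → run E
t=10: queue=[E,D,A,B] q_used=2 → run E
t=11: queue=[E,D,A,B] q_used=3 → run E
t=12: queue=[D,A,B,E] q_used=0 → run D
t=13: queue=[D,A,B,E] q_used=1 → run D
t=14: queue=[D,A,B,E] q_used=2 → run D
t=15: queue=[D,A,B,E] q_used=3 → run D
t=16: queue=[A,B,E] q_used=0 → run A
t=17: queue=[A,B,E] q_used=1 → run A
t=18: queue=[A,B,E] q_used=2 → run A
t=19: queue=[A,B,E] q_used=3 → run A
t=20: queue=[B,E] q_used=0 → run B
t=21: queue=[E] q_used=0 → run E
t=22: queue=[E] q_used=1 → run E
t=23: queue=[E] q_used=2 → run E
t=24: queue=[E] q_used=3 → run E
t=25: (idle)
t=26: (idle)
t=27: (idle)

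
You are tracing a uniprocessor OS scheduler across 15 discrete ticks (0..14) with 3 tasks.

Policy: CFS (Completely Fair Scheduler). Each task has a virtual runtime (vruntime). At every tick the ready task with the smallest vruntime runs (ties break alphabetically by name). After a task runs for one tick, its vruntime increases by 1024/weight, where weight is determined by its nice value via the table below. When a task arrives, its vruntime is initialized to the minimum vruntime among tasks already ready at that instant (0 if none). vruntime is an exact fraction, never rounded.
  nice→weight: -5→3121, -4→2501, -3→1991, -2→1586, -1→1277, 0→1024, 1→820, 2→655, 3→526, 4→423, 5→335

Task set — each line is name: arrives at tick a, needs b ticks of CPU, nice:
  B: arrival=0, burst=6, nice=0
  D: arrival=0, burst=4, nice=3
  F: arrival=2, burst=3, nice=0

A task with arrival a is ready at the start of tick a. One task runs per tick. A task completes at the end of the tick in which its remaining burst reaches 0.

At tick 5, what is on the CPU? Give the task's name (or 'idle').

t=0: vr[B=0 D=0] → run B
t=1: vr[B=1 D=0] → run D
t=2: vr[B=1 D=512/263 F=1] → run B
t=3: vr[B=2 D=512/263 F=1] → run F
t=4: vr[B=2 D=512/263 F=2] → run D
t=5: vr[B=2 D=1024/263 F=2] → run B
t=6: vr[B=3 D=1024/263 F=2] → run F
t=7: vr[B=3 D=1024/263 F=3] → run B
t=8: vr[B=4 D=1024/263 F=3] → run F
t=9: vr[B=4 D=1024/263] → run D
t=10: vr[B=4 D=1536/263] → run B
t=11: vr[B=5 D=1536/263] → run B
t=12: vr[D=1536/263] → run D
t=13: (idle)
t=14: (idle)

running at tick 5 = B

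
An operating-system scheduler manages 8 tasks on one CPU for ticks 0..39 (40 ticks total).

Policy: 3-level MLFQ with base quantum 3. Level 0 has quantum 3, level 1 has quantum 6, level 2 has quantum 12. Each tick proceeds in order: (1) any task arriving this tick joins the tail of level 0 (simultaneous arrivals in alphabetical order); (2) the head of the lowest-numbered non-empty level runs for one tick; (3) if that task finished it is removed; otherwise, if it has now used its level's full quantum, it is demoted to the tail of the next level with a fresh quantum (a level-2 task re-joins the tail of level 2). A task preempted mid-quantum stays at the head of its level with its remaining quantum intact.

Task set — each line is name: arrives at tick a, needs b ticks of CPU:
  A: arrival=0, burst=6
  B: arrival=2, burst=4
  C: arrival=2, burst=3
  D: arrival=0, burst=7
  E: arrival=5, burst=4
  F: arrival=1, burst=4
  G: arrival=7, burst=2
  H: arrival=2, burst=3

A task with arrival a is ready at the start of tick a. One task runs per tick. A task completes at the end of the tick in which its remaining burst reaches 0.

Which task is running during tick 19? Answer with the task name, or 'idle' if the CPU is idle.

running at tick 19 = E

t=0: L0/L1/L2 = AD/-/- → run A
t=1: L0/L1/L2 = ADF/-/- → run A
t=2: L0/L1/L2 = ADFBCH/-/- → run A
t=3: L0/L1/L2 = DFBCH/A/- → run D
t=4: L0/L1/L2 = DFBCH/A/- → run D
t=5: L0/L1/L2 = DFBCHE/A/- → run D
t=6: L0/L1/L2 = FBCHE/AD/- → run F
t=7: L0/L1/L2 = FBCHEG/AD/- → run F
t=8: L0/L1/L2 = FBCHEG/AD/- → run F
t=9: L0/L1/L2 = BCHEG/ADF/- → run B
t=10: L0/L1/L2 = BCHEG/ADF/- → run B
t=11: L0/L1/L2 = BCHEG/ADF/- → run B
t=12: L0/L1/L2 = CHEG/ADFB/- → run C
t=13: L0/L1/L2 = CHEG/ADFB/- → run C
t=14: L0/L1/L2 = CHEG/ADFB/- → run C
t=15: L0/L1/L2 = HEG/ADFB/- → run H
t=16: L0/L1/L2 = HEG/ADFB/- → run H
t=17: L0/L1/L2 = HEG/ADFB/- → run H
t=18: L0/L1/L2 = EG/ADFB/- → run E
t=19: L0/L1/L2 = EG/ADFB/- → run E
t=20: L0/L1/L2 = EG/ADFB/- → run E
t=21: L0/L1/L2 = G/ADFBE/- → run G
t=22: L0/L1/L2 = G/ADFBE/- → run G
t=23: L0/L1/L2 = -/ADFBE/- → run A
t=24: L0/L1/L2 = -/ADFBE/- → run A
t=25: L0/L1/L2 = -/ADFBE/- → run A
t=26: L0/L1/L2 = -/DFBE/- → run D
t=27: L0/L1/L2 = -/DFBE/- → run D
t=28: L0/L1/L2 = -/DFBE/- → run D
t=29: L0/L1/L2 = -/DFBE/- → run D
t=30: L0/L1/L2 = -/FBE/- → run F
t=31: L0/L1/L2 = -/BE/- → run B
t=32: L0/L1/L2 = -/E/- → run E
t=33: (idle)
t=34: (idle)
t=35: (idle)
t=36: (idle)
t=37: (idle)
t=38: (idle)
t=39: (idle)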